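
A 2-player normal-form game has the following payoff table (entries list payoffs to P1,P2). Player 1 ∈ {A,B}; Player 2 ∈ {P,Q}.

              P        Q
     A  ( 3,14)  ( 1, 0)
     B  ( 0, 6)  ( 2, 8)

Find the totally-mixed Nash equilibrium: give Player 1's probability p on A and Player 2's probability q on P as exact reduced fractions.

p=1/8, q=1/4

P1 indiff ⇒ q·3+(1-q)·1 = q·0+(1-q)·2 ⇒ q(3) = (1-q)(1) ⇒ q = 1/4
P2 indiff ⇒ p·14+(1-p)·6 = p·0+(1-p)·8 ⇒ p(14) = (1-p)(2) ⇒ p = 1/8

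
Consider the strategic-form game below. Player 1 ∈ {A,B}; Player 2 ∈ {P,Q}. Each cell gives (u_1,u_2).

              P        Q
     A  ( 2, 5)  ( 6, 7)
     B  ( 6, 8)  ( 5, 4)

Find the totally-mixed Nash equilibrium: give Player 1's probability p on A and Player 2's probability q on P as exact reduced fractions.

(p,q) = (2/3, 1/5)

P1 indiff ⇒ q·2+(1-q)·6 = q·6+(1-q)·5 ⇒ q(-4) = (1-q)(-1) ⇒ q = 1/5
P2 indiff ⇒ p·5+(1-p)·8 = p·7+(1-p)·4 ⇒ p(-2) = (1-p)(-4) ⇒ p = 2/3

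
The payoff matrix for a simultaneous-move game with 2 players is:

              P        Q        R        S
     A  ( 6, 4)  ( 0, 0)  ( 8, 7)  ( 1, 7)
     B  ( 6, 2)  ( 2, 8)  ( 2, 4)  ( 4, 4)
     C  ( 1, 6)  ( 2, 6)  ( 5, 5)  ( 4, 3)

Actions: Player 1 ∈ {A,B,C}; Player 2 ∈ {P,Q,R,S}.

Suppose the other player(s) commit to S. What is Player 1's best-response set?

u_1(A vs S) = 1
u_1(B vs S) = 4
u_1(C vs S) = 4
max payoff 4 at {B,C}

BR_1 = {B,C}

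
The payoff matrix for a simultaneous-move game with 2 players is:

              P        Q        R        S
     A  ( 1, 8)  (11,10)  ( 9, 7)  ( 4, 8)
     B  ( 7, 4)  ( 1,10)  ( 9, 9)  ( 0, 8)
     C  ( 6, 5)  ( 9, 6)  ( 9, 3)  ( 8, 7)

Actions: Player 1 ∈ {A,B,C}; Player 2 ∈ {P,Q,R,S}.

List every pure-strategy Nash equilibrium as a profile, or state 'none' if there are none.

Nash profiles: (A,Q), (C,S)

(A,P): not NE [P1→B gives 7>1; P2→Q gives 10>8]
(A,Q): NE
(A,R): not NE [P2→Q gives 10>7]
(A,S): not NE [P1→C gives 8>4; P2→Q gives 10>8]
(B,P): not NE [P2→Q gives 10>4]
(B,Q): not NE [P1→A gives 11>1]
(B,R): not NE [P2→Q gives 10>9]
(B,S): not NE [P1→C gives 8>0; P2→Q gives 10>8]
(C,P): not NE [P1→B gives 7>6; P2→S gives 7>5]
(C,Q): not NE [P1→A gives 11>9; P2→S gives 7>6]
(C,R): not NE [P2→S gives 7>3]
(C,S): NE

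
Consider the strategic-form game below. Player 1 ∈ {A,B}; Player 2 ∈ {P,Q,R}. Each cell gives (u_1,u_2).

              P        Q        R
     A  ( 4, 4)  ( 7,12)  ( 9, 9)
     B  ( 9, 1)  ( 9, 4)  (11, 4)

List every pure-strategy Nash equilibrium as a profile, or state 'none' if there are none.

NE set: (B,Q), (B,R)

(A,P): not NE [P1→B gives 9>4; P2→Q gives 12>4]
(A,Q): not NE [P1→B gives 9>7]
(A,R): not NE [P1→B gives 11>9; P2→Q gives 12>9]
(B,P): not NE [P2→R gives 4>1]
(B,Q): NE
(B,R): NE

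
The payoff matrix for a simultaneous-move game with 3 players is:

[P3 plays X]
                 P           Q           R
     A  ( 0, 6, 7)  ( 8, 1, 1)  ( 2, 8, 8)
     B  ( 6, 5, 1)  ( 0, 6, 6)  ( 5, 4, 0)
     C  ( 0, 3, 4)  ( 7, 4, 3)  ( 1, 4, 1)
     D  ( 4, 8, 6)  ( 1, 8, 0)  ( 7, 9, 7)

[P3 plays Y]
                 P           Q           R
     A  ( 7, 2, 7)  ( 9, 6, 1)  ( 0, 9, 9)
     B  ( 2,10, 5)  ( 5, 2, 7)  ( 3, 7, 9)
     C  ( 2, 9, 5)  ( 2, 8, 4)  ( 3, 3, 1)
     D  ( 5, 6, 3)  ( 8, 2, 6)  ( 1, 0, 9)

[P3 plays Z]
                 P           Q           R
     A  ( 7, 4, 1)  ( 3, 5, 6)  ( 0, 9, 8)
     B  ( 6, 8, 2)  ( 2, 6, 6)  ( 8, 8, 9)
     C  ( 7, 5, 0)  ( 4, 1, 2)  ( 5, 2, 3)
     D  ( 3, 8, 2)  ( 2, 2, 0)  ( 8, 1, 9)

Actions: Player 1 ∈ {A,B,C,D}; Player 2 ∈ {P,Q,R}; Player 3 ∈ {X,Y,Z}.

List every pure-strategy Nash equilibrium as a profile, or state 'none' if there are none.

Nash profiles: (B,R,Z)

(A,P,X): not NE [P1→B gives 6>0; P2→R gives 8>6]
(A,P,Y): not NE [P2→R gives 9>2]
(A,P,Z): not NE [P2→R gives 9>4; P3→Y gives 7>1]
(A,Q,X): not NE [P2→R gives 8>1; P3→Z gives 6>1]
(A,Q,Y): not NE [P2→R gives 9>6; P3→Z gives 6>1]
(A,Q,Z): not NE [P1→C gives 4>3; P2→R gives 9>5]
(A,R,X): not NE [P1→D gives 7>2; P3→Y gives 9>8]
(A,R,Y): not NE [P1→C gives 3>0]
(A,R,Z): not NE [P1→D gives 8>0; P3→Y gives 9>8]
(B,P,X): not NE [P2→Q gives 6>5; P3→Y gives 5>1]
(B,P,Y): not NE [P1→A gives 7>2]
(B,P,Z): not NE [P1→C gives 7>6; P3→Y gives 5>2]
(B,Q,X): not NE [P1→A gives 8>0; P3→Y gives 7>6]
(B,Q,Y): not NE [P1→A gives 9>5; P2→P gives 10>2]
(B,Q,Z): not NE [P1→C gives 4>2; P2→R gives 8>6; P3→Y gives 7>6]
(B,R,X): not NE [P1→D gives 7>5; P2→Q gives 6>4; P3→Z gives 9>0]
(B,R,Y): not NE [P2→P gives 10>7]
(B,R,Z): NE
(C,P,X): not NE [P1→B gives 6>0; P2→R gives 4>3; P3→Y gives 5>4]
(C,P,Y): not NE [P1→A gives 7>2]
(C,P,Z): not NE [P3→Y gives 5>0]
(C,Q,X): not NE [P1→A gives 8>7; P3→Y gives 4>3]
(C,Q,Y): not NE [P1→A gives 9>2; P2→P gives 9>8]
(C,Q,Z): not NE [P2→P gives 5>1; P3→Y gives 4>2]
(C,R,X): not NE [P1→D gives 7>1; P3→Z gives 3>1]
(C,R,Y): not NE [P2→P gives 9>3; P3→Z gives 3>1]
(C,R,Z): not NE [P1→D gives 8>5; P2→P gives 5>2]
(D,P,X): not NE [P1→B gives 6>4; P2→R gives 9>8]
(D,P,Y): not NE [P1→A gives 7>5; P3→X gives 6>3]
(D,P,Z): not NE [P1→C gives 7>3; P3→X gives 6>2]
(D,Q,X): not NE [P1→A gives 8>1; P2→R gives 9>8; P3→Y gives 6>0]
(D,Q,Y): not NE [P1→A gives 9>8; P2→P gives 6>2]
(D,Q,Z): not NE [P1→C gives 4>2; P2→P gives 8>2; P3→Y gives 6>0]
(D,R,X): not NE [P3→Z gives 9>7]
(D,R,Y): not NE [P1→C gives 3>1; P2→P gives 6>0]
(D,R,Z): not NE [P2→P gives 8>1]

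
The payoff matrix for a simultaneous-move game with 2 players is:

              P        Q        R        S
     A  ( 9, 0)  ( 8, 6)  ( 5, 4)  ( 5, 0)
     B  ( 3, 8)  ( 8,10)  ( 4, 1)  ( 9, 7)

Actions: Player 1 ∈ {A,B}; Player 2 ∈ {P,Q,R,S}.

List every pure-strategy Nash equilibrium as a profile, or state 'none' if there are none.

PSNE = {(A,Q), (B,Q)}

(A,P): not NE [P2→Q gives 6>0]
(A,Q): NE
(A,R): not NE [P2→Q gives 6>4]
(A,S): not NE [P1→B gives 9>5; P2→Q gives 6>0]
(B,P): not NE [P1→A gives 9>3; P2→Q gives 10>8]
(B,Q): NE
(B,R): not NE [P1→A gives 5>4; P2→Q gives 10>1]
(B,S): not NE [P2→Q gives 10>7]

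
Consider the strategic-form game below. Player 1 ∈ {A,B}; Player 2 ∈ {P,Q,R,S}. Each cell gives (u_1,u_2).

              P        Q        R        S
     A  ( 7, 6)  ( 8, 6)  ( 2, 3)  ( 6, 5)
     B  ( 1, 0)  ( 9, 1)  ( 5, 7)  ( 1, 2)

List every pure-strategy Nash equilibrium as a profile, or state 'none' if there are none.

(A,P): NE
(A,Q): not NE [P1→B gives 9>8]
(A,R): not NE [P1→B gives 5>2; P2→Q gives 6>3]
(A,S): not NE [P2→Q gives 6>5]
(B,P): not NE [P1→A gives 7>1; P2→R gives 7>0]
(B,Q): not NE [P2→R gives 7>1]
(B,R): NE
(B,S): not NE [P1→A gives 6>1; P2→R gives 7>2]

Nash profiles: (A,P), (B,R)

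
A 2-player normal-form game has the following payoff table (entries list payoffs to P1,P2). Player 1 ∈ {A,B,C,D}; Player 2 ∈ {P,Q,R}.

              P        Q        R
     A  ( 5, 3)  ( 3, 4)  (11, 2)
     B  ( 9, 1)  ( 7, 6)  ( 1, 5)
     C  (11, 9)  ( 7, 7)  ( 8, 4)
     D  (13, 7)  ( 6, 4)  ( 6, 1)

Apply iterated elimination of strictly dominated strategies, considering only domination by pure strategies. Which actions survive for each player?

Remaining: P1:{B,C,D} P2:{P,Q}

P2 drop R (Q beats it: A:4>2 B:6>5 C:7>4 D:4>1)
P1 drop A (B beats it: P:9>5 Q:7>3)
P1→{B,C,D} P2→{P,Q}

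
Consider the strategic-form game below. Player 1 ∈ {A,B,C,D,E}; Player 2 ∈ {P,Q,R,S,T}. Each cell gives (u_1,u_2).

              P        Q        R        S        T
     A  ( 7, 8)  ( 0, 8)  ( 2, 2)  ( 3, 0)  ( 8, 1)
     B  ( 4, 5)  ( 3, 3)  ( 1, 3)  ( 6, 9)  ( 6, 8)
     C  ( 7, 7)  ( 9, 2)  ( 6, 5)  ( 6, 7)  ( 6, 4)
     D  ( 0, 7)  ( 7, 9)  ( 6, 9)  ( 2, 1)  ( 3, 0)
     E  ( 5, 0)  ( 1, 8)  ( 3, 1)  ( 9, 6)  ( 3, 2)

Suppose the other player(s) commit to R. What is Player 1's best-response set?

u_1(A vs R) = 2
u_1(B vs R) = 1
u_1(C vs R) = 6
u_1(D vs R) = 6
u_1(E vs R) = 3
max payoff 6 at {C,D}

P1 best: {C,D}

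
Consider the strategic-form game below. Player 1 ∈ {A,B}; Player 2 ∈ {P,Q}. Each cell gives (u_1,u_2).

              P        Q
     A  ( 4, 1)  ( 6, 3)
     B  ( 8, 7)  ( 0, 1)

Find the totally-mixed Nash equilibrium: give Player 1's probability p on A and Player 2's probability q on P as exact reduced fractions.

(p,q) = (3/4, 3/5)

P1 indiff ⇒ q·4+(1-q)·6 = q·8+(1-q)·0 ⇒ q(-4) = (1-q)(-6) ⇒ q = 3/5
P2 indiff ⇒ p·1+(1-p)·7 = p·3+(1-p)·1 ⇒ p(-2) = (1-p)(-6) ⇒ p = 3/4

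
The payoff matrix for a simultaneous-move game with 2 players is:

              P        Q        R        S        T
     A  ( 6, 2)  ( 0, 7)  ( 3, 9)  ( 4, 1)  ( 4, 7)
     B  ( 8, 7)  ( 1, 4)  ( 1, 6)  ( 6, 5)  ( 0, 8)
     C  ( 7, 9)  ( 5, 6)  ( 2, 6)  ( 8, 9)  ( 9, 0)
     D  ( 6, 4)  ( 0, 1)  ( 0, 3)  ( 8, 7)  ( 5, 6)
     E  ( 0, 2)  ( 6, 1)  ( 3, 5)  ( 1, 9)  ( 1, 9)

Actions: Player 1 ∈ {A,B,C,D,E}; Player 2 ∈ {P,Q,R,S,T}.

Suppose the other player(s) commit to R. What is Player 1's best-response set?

u_1(A vs R) = 3
u_1(B vs R) = 1
u_1(C vs R) = 2
u_1(D vs R) = 0
u_1(E vs R) = 3
max payoff 3 at {A,E}

BR_1 = {A,E}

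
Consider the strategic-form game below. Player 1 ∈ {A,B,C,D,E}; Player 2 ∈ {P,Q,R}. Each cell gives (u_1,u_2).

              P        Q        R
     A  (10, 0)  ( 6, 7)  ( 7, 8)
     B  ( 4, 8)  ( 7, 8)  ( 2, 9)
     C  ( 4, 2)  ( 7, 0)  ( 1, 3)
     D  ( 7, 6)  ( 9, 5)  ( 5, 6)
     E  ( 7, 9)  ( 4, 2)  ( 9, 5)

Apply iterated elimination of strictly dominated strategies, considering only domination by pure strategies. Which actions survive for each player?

Remaining: P1:{A,E} P2:{P,R}

P1 drop B (D beats it: P:7>4 Q:9>7 R:5>2)
P1 drop C (D beats it: P:7>4 Q:9>7 R:5>1)
P2 drop Q (R beats it: A:8>7 D:6>5 E:5>2)
P1 drop D (A beats it: P:10>7 R:7>5)
P1→{A,E} P2→{P,R}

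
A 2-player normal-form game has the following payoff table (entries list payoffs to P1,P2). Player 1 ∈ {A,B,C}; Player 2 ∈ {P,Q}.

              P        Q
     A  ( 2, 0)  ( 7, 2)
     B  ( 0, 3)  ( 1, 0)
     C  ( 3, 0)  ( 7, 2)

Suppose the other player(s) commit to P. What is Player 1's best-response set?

u_1(A vs P) = 2
u_1(B vs P) = 0
u_1(C vs P) = 3
max payoff 3 at {C}

argmax u_1 = {C}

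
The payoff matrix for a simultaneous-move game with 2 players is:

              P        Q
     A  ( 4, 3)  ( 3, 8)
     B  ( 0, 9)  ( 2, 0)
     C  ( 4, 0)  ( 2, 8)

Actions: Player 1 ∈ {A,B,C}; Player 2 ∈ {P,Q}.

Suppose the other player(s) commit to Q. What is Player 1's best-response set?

BR_1 = {A}

u_1(A vs Q) = 3
u_1(B vs Q) = 2
u_1(C vs Q) = 2
max payoff 3 at {A}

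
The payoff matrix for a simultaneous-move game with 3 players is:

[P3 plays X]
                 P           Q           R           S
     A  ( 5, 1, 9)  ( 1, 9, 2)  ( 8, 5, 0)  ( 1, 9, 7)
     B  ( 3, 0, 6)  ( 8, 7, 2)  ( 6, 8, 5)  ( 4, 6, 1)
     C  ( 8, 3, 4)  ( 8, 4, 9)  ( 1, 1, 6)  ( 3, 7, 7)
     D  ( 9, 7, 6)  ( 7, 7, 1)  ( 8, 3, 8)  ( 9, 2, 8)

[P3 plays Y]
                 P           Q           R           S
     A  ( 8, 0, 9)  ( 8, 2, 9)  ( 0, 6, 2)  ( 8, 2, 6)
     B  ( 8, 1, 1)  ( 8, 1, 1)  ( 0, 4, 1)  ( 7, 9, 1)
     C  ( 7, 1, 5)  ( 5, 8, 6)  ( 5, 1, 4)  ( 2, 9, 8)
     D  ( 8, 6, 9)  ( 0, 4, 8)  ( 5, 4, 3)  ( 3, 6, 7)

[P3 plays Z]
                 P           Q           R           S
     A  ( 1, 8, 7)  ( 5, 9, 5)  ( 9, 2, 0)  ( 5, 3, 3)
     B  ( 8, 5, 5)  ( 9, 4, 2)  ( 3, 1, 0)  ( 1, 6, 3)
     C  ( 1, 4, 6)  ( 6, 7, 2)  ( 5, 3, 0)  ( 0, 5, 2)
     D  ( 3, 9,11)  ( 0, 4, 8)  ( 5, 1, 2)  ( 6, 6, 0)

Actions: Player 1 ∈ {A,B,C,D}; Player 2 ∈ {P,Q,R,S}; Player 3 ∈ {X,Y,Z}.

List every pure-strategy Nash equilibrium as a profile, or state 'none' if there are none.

(A,P,X): not NE [P1→D gives 9>5; P2→S gives 9>1]
(A,P,Y): not NE [P2→R gives 6>0]
(A,P,Z): not NE [P1→B gives 8>1; P2→Q gives 9>8; P3→Y gives 9>7]
(A,Q,X): not NE [P1→C gives 8>1; P3→Y gives 9>2]
(A,Q,Y): not NE [P2→R gives 6>2]
(A,Q,Z): not NE [P1→B gives 9>5; P3→Y gives 9>5]
(A,R,X): not NE [P2→S gives 9>5; P3→Y gives 2>0]
(A,R,Y): not NE [P1→D gives 5>0]
(A,R,Z): not NE [P2→Q gives 9>2; P3→Y gives 2>0]
(A,S,X): not NE [P1→D gives 9>1]
(A,S,Y): not NE [P2→R gives 6>2; P3→X gives 7>6]
(A,S,Z): not NE [P1→D gives 6>5; P2→Q gives 9>3; P3→X gives 7>3]
(B,P,X): not NE [P1→D gives 9>3; P2→R gives 8>0]
(B,P,Y): not NE [P2→S gives 9>1; P3→X gives 6>1]
(B,P,Z): not NE [P2→S gives 6>5; P3→X gives 6>5]
(B,Q,X): not NE [P2→R gives 8>7]
(B,Q,Y): not NE [P2→S gives 9>1; P3→Z gives 2>1]
(B,Q,Z): not NE [P2→S gives 6>4]
(B,R,X): not NE [P1→D gives 8>6]
(B,R,Y): not NE [P1→D gives 5>0; P2→S gives 9>4; P3→X gives 5>1]
(B,R,Z): not NE [P1→A gives 9>3; P2→S gives 6>1; P3→X gives 5>0]
(B,S,X): not NE [P1→D gives 9>4; P2→R gives 8>6; P3→Z gives 3>1]
(B,S,Y): not NE [P1→A gives 8>7; P3→Z gives 3>1]
(B,S,Z): not NE [P1→D gives 6>1]
(C,P,X): not NE [P1→D gives 9>8; P2→S gives 7>3; P3→Z gives 6>4]
(C,P,Y): not NE [P1→D gives 8>7; P2→S gives 9>1; P3→Z gives 6>5]
(C,P,Z): not NE [P1→B gives 8>1; P2→Q gives 7>4]
(C,Q,X): not NE [P2→S gives 7>4]
(C,Q,Y): not NE [P1→B gives 8>5; P2→S gives 9>8; P3→X gives 9>6]
(C,Q,Z): not NE [P1→B gives 9>6; P3→X gives 9>2]
(C,R,X): not NE [P1→D gives 8>1; P2→S gives 7>1]
(C,R,Y): not NE [P2→S gives 9>1; P3→X gives 6>4]
(C,R,Z): not NE [P1→A gives 9>5; P2→Q gives 7>3; P3→X gives 6>0]
(C,S,X): not NE [P1→D gives 9>3; P3→Y gives 8>7]
(C,S,Y): not NE [P1→A gives 8>2]
(C,S,Z): not NE [P1→D gives 6>0; P2→Q gives 7>5; P3→Y gives 8>2]
(D,P,X): not NE [P3→Z gives 11>6]
(D,P,Y): not NE [P3→Z gives 11>9]
(D,P,Z): not NE [P1→B gives 8>3]
(D,Q,X): not NE [P1→C gives 8>7; P3→Z gives 8>1]
(D,Q,Y): not NE [P1→B gives 8>0; P2→S gives 6>4]
(D,Q,Z): not NE [P1→B gives 9>0; P2→P gives 9>4]
(D,R,X): not NE [P2→Q gives 7>3]
(D,R,Y): not NE [P2→S gives 6>4; P3→X gives 8>3]
(D,R,Z): not NE [P1→A gives 9>5; P2→P gives 9>1; P3→X gives 8>2]
(D,S,X): not NE [P2→Q gives 7>2]
(D,S,Y): not NE [P1→A gives 8>3; P3→X gives 8>7]
(D,S,Z): not NE [P2→P gives 9>6; P3→X gives 8>0]

No pure NE.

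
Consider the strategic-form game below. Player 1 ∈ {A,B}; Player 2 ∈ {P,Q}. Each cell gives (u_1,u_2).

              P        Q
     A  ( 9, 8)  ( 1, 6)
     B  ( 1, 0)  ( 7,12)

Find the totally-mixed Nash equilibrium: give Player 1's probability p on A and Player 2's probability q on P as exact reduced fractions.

p=6/7, q=3/7

P1 indiff ⇒ q·9+(1-q)·1 = q·1+(1-q)·7 ⇒ q(8) = (1-q)(6) ⇒ q = 3/7
P2 indiff ⇒ p·8+(1-p)·0 = p·6+(1-p)·12 ⇒ p(2) = (1-p)(12) ⇒ p = 6/7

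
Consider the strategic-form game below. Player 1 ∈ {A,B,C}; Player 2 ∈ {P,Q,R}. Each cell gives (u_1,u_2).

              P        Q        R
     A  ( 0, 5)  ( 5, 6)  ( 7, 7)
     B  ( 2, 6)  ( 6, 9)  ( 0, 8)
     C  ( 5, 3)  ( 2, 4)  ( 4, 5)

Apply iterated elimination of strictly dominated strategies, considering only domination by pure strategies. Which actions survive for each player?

IESDS → P1:{A,B} P2:{Q,R}

P2 drop P (Q beats it: A:6>5 B:9>6 C:4>3)
P1 drop C (A beats it: Q:5>2 R:7>4)
P1→{A,B} P2→{Q,R}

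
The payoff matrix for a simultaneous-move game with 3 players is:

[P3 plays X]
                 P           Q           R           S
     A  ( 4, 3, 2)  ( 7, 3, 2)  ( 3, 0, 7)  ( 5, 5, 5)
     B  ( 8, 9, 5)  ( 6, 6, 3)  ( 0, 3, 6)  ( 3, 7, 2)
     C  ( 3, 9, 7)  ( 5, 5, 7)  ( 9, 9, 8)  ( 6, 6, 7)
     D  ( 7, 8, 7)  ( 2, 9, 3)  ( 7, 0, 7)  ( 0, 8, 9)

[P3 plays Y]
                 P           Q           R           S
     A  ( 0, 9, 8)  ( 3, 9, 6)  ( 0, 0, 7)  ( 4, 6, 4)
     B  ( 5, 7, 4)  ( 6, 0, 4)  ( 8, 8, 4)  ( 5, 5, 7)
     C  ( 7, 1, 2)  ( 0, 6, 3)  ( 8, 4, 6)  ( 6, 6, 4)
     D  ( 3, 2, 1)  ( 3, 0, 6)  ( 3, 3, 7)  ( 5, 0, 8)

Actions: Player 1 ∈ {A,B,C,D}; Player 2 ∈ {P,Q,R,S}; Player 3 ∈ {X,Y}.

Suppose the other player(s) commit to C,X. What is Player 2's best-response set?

P2 best: {P,R}

u_2(P vs C,X) = 9
u_2(Q vs C,X) = 5
u_2(R vs C,X) = 9
u_2(S vs C,X) = 6
max payoff 9 at {P,R}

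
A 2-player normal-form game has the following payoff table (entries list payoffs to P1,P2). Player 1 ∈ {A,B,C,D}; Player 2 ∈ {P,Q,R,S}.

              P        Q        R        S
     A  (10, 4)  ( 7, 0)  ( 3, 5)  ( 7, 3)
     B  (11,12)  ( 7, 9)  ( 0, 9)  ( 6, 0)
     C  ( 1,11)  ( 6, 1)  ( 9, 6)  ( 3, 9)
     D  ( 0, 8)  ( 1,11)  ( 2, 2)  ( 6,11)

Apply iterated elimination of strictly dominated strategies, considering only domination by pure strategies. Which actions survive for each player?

IESDS → P1:{A,B,C} P2:{P,R}

P1 drop D (A beats it: P:10>0 Q:7>1 R:3>2 S:7>6)
P2 drop Q (P beats it: A:4>0 B:12>9 C:11>1)
P2 drop S (P beats it: A:4>3 B:12>0 C:11>9)
P1→{A,B,C} P2→{P,R}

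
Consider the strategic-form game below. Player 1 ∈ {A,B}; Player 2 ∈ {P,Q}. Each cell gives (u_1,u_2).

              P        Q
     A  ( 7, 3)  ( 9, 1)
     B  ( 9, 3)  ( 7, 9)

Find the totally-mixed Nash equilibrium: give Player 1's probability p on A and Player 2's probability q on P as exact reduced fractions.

(p,q) = (3/4, 1/2)

P1 indiff ⇒ q·7+(1-q)·9 = q·9+(1-q)·7 ⇒ q(-2) = (1-q)(-2) ⇒ q = 1/2
P2 indiff ⇒ p·3+(1-p)·3 = p·1+(1-p)·9 ⇒ p(2) = (1-p)(6) ⇒ p = 3/4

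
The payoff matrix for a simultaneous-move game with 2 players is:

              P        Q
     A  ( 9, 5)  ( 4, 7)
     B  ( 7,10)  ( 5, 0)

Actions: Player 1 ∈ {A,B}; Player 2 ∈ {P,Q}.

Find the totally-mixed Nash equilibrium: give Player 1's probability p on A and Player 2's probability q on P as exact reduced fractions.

P1 indiff ⇒ q·9+(1-q)·4 = q·7+(1-q)·5 ⇒ q(2) = (1-q)(1) ⇒ q = 1/3
P2 indiff ⇒ p·5+(1-p)·10 = p·7+(1-p)·0 ⇒ p(-2) = (1-p)(-10) ⇒ p = 5/6

P1 mixes 5/6 on A; P2 mixes 1/3 on P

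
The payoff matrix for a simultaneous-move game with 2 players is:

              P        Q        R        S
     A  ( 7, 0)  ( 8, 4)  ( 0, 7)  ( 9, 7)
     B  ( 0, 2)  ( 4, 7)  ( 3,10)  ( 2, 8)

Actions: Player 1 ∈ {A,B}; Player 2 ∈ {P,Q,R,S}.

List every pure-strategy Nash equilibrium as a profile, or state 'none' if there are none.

NE set: (A,S), (B,R)

(A,P): not NE [P2→S gives 7>0]
(A,Q): not NE [P2→S gives 7>4]
(A,R): not NE [P1→B gives 3>0]
(A,S): NE
(B,P): not NE [P1→A gives 7>0; P2→R gives 10>2]
(B,Q): not NE [P1→A gives 8>4; P2→R gives 10>7]
(B,R): NE
(B,S): not NE [P1→A gives 9>2; P2→R gives 10>8]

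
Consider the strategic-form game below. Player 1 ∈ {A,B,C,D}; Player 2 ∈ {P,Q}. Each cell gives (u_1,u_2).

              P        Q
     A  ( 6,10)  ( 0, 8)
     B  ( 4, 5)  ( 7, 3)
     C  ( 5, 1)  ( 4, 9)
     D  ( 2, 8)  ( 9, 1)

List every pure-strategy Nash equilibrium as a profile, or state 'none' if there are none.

NE set: (A,P)

(A,P): NE
(A,Q): not NE [P1→D gives 9>0; P2→P gives 10>8]
(B,P): not NE [P1→A gives 6>4]
(B,Q): not NE [P1→D gives 9>7; P2→P gives 5>3]
(C,P): not NE [P1→A gives 6>5; P2→Q gives 9>1]
(C,Q): not NE [P1→D gives 9>4]
(D,P): not NE [P1→A gives 6>2]
(D,Q): not NE [P2→P gives 8>1]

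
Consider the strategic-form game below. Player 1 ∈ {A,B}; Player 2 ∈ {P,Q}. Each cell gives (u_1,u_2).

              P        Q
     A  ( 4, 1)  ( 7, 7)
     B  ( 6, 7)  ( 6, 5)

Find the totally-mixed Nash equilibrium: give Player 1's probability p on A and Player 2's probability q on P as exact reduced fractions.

P1 mixes 1/4 on A; P2 mixes 1/3 on P

P1 indiff ⇒ q·4+(1-q)·7 = q·6+(1-q)·6 ⇒ q(-2) = (1-q)(-1) ⇒ q = 1/3
P2 indiff ⇒ p·1+(1-p)·7 = p·7+(1-p)·5 ⇒ p(-6) = (1-p)(-2) ⇒ p = 1/4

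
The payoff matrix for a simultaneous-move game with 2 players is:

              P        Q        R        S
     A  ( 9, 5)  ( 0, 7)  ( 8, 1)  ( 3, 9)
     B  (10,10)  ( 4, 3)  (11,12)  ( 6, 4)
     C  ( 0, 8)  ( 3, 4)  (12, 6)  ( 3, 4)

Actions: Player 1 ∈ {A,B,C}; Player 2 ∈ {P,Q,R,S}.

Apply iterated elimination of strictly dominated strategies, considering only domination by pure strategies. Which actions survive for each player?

Remaining: P1:{B,C} P2:{P,R}

P1 drop A (B beats it: P:10>9 Q:4>0 R:11>8 S:6>3)
P2 drop Q (P beats it: B:10>3 C:8>4)
P2 drop S (P beats it: B:10>4 C:8>4)
P1→{B,C} P2→{P,R}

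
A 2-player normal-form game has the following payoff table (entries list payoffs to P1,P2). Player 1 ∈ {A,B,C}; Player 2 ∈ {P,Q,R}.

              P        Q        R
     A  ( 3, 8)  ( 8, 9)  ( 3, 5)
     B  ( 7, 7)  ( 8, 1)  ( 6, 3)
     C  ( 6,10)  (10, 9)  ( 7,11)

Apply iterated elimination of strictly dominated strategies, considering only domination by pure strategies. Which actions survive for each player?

P1 drop A (C beats it: P:6>3 Q:10>8 R:7>3)
P2 drop Q (P beats it: B:7>1 C:10>9)
P1→{B,C} P2→{P,R}

Remaining: P1:{B,C} P2:{P,R}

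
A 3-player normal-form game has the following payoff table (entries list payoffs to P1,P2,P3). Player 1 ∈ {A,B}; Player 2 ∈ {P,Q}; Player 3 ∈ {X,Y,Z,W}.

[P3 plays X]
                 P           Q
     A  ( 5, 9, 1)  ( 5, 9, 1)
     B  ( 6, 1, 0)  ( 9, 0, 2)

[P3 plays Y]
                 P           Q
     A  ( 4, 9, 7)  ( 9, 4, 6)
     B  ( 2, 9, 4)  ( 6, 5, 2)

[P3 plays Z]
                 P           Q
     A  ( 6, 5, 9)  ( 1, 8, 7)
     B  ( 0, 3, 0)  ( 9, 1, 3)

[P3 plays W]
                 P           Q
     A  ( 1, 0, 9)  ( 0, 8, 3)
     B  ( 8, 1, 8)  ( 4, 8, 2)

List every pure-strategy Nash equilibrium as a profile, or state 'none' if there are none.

Equilibria: none

(A,P,X): not NE [P1→B gives 6>5; P3→W gives 9>1]
(A,P,Y): not NE [P3→W gives 9>7]
(A,P,Z): not NE [P2→Q gives 8>5]
(A,P,W): not NE [P1→B gives 8>1; P2→Q gives 8>0]
(A,Q,X): not NE [P1→B gives 9>5; P3→Z gives 7>1]
(A,Q,Y): not NE [P2→P gives 9>4; P3→Z gives 7>6]
(A,Q,Z): not NE [P1→B gives 9>1]
(A,Q,W): not NE [P1→B gives 4>0; P3→Z gives 7>3]
(B,P,X): not NE [P3→W gives 8>0]
(B,P,Y): not NE [P1→A gives 4>2; P3→W gives 8>4]
(B,P,Z): not NE [P1→A gives 6>0; P3→W gives 8>0]
(B,P,W): not NE [P2→Q gives 8>1]
(B,Q,X): not NE [P2→P gives 1>0; P3→Z gives 3>2]
(B,Q,Y): not NE [P1→A gives 9>6; P2→P gives 9>5; P3→Z gives 3>2]
(B,Q,Z): not NE [P2→P gives 3>1]
(B,Q,W): not NE [P3→Z gives 3>2]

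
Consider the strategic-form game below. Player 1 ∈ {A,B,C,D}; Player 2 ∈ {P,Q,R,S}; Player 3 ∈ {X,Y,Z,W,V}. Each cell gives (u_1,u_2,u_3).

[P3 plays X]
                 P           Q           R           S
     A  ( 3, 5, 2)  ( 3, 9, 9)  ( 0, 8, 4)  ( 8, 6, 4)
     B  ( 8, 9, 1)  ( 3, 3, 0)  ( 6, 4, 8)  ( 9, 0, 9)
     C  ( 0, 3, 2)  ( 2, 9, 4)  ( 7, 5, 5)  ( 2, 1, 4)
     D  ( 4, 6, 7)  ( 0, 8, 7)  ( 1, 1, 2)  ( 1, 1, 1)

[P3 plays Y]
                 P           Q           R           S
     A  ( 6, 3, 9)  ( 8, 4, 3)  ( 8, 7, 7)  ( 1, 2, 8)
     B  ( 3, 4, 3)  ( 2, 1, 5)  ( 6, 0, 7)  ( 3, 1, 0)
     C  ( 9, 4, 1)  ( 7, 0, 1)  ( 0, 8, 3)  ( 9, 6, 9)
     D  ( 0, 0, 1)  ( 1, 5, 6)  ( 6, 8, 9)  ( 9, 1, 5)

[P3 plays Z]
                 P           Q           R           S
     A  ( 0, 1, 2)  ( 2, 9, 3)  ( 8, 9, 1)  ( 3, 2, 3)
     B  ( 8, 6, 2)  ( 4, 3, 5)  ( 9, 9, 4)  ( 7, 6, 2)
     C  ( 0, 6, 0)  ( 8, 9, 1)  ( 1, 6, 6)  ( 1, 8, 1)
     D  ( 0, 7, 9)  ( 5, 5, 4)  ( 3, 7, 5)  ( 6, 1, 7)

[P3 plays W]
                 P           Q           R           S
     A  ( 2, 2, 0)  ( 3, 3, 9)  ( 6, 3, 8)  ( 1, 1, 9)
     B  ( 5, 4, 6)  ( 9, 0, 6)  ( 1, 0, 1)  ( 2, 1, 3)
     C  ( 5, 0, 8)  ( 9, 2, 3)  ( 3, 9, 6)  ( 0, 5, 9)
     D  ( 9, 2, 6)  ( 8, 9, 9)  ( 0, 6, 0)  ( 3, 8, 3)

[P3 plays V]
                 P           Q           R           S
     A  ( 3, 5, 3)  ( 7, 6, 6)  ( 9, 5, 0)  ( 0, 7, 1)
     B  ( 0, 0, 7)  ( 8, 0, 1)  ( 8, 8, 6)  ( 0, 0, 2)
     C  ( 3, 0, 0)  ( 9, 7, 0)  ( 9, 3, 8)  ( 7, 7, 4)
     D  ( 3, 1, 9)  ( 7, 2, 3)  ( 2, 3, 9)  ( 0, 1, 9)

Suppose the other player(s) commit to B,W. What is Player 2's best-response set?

u_2(P vs B,W) = 4
u_2(Q vs B,W) = 0
u_2(R vs B,W) = 0
u_2(S vs B,W) = 1
max payoff 4 at {P}

P2 best: {P}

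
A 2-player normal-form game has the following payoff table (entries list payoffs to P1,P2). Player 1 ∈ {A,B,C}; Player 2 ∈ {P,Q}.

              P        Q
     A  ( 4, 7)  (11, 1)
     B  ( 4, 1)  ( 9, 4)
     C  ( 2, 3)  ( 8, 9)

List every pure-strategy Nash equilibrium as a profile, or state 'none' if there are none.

(A,P): NE
(A,Q): not NE [P2→P gives 7>1]
(B,P): not NE [P2→Q gives 4>1]
(B,Q): not NE [P1→A gives 11>9]
(C,P): not NE [P1→B gives 4>2; P2→Q gives 9>3]
(C,Q): not NE [P1→A gives 11>8]

Nash profiles: (A,P)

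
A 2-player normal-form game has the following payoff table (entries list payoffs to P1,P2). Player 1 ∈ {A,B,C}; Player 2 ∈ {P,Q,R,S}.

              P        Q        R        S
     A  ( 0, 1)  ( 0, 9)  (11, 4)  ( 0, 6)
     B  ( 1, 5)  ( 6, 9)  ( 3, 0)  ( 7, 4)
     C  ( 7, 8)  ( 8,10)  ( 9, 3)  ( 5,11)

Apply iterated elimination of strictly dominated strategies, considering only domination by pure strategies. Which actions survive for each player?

P2 drop P (Q beats it: A:9>1 B:9>5 C:10>8)
P2 drop R (Q beats it: A:9>4 B:9>0 C:10>3)
P1 drop A (B beats it: Q:6>0 S:7>0)
P1→{B,C} P2→{Q,S}

Survivors P1:{B,C} P2:{Q,S}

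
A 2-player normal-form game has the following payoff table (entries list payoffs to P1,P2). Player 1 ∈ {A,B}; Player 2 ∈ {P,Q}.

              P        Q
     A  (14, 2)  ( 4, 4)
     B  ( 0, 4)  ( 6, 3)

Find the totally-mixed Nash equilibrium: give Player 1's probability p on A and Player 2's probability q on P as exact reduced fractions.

P1 indiff ⇒ q·14+(1-q)·4 = q·0+(1-q)·6 ⇒ q(14) = (1-q)(2) ⇒ q = 1/8
P2 indiff ⇒ p·2+(1-p)·4 = p·4+(1-p)·3 ⇒ p(-2) = (1-p)(-1) ⇒ p = 1/3

(p,q) = (1/3, 1/8)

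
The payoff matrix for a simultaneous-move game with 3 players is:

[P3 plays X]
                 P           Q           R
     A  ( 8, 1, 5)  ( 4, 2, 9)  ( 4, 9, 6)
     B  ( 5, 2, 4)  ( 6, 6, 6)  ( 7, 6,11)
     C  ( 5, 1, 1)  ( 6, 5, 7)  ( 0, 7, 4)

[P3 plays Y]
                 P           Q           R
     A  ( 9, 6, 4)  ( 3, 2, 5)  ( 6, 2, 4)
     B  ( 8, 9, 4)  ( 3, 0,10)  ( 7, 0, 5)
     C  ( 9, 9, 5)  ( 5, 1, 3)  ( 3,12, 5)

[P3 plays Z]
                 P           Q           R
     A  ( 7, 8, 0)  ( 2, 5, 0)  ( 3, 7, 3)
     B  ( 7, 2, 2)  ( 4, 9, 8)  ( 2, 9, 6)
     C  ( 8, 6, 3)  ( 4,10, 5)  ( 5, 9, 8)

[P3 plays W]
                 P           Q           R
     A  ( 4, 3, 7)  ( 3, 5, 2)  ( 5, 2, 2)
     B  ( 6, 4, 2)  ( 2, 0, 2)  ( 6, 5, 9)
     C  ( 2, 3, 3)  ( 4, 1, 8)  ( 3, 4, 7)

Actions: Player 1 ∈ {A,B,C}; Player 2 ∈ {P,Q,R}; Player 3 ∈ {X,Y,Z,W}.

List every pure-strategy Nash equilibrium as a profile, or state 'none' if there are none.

PSNE = {(B,R,X)}

(A,P,X): not NE [P2→R gives 9>1; P3→W gives 7>5]
(A,P,Y): not NE [P3→W gives 7>4]
(A,P,Z): not NE [P1→C gives 8>7; P3→W gives 7>0]
(A,P,W): not NE [P1→B gives 6>4; P2→Q gives 5>3]
(A,Q,X): not NE [P1→C gives 6>4; P2→R gives 9>2]
(A,Q,Y): not NE [P1→C gives 5>3; P2→P gives 6>2; P3→X gives 9>5]
(A,Q,Z): not NE [P1→C gives 4>2; P2→P gives 8>5; P3→X gives 9>0]
(A,Q,W): not NE [P1→C gives 4>3; P3→X gives 9>2]
(A,R,X): not NE [P1→B gives 7>4]
(A,R,Y): not NE [P1→B gives 7>6; P2→P gives 6>2; P3→X gives 6>4]
(A,R,Z): not NE [P1→C gives 5>3; P2→P gives 8>7; P3→X gives 6>3]
(A,R,W): not NE [P1→B gives 6>5; P2→Q gives 5>2; P3→X gives 6>2]
(B,P,X): not NE [P1→A gives 8>5; P2→R gives 6>2]
(B,P,Y): not NE [P1→C gives 9>8]
(B,P,Z): not NE [P1→C gives 8>7; P2→R gives 9>2; P3→Y gives 4>2]
(B,P,W): not NE [P2→R gives 5>4; P3→Y gives 4>2]
(B,Q,X): not NE [P3→Y gives 10>6]
(B,Q,Y): not NE [P1→C gives 5>3; P2→P gives 9>0]
(B,Q,Z): not NE [P3→Y gives 10>8]
(B,Q,W): not NE [P1→C gives 4>2; P2→R gives 5>0; P3→Y gives 10>2]
(B,R,X): NE
(B,R,Y): not NE [P2→P gives 9>0; P3→X gives 11>5]
(B,R,Z): not NE [P1→C gives 5>2; P3→X gives 11>6]
(B,R,W): not NE [P3→X gives 11>9]
(C,P,X): not NE [P1→A gives 8>5; P2→R gives 7>1; P3→Y gives 5>1]
(C,P,Y): not NE [P2→R gives 12>9]
(C,P,Z): not NE [P2→Q gives 10>6; P3→Y gives 5>3]
(C,P,W): not NE [P1→B gives 6>2; P2→R gives 4>3; P3→Y gives 5>3]
(C,Q,X): not NE [P2→R gives 7>5; P3→W gives 8>7]
(C,Q,Y): not NE [P2→R gives 12>1; P3→W gives 8>3]
(C,Q,Z): not NE [P3→W gives 8>5]
(C,Q,W): not NE [P2→R gives 4>1]
(C,R,X): not NE [P1→B gives 7>0; P3→Z gives 8>4]
(C,R,Y): not NE [P1→B gives 7>3; P3→Z gives 8>5]
(C,R,Z): not NE [P2→Q gives 10>9]
(C,R,W): not NE [P1→B gives 6>3; P3→Z gives 8>7]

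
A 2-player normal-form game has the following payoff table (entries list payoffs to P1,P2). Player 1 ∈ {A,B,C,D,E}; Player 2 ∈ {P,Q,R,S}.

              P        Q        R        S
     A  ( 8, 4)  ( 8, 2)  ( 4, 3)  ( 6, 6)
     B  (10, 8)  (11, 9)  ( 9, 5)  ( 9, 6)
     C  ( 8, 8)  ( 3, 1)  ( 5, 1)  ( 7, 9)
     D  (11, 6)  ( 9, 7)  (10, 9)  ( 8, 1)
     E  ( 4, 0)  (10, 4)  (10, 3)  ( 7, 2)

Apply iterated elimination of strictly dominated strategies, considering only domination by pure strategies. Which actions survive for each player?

P1 drop A (B beats it: P:10>8 Q:11>8 R:9>4 S:9>6)
P1 drop C (B beats it: P:10>8 Q:11>3 R:9>5 S:9>7)
P2 drop P (Q beats it: B:9>8 D:7>6 E:4>0)
P2 drop S (Q beats it: B:9>6 D:7>1 E:4>2)
P1→{B,D,E} P2→{Q,R}

Survivors P1:{B,D,E} P2:{Q,R}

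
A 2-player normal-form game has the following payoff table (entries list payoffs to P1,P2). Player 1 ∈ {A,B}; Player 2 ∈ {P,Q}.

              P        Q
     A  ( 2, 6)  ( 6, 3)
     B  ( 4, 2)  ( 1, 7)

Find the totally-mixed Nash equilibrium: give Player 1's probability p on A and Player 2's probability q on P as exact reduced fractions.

(p,q) = (5/8, 5/7)

P1 indiff ⇒ q·2+(1-q)·6 = q·4+(1-q)·1 ⇒ q(-2) = (1-q)(-5) ⇒ q = 5/7
P2 indiff ⇒ p·6+(1-p)·2 = p·3+(1-p)·7 ⇒ p(3) = (1-p)(5) ⇒ p = 5/8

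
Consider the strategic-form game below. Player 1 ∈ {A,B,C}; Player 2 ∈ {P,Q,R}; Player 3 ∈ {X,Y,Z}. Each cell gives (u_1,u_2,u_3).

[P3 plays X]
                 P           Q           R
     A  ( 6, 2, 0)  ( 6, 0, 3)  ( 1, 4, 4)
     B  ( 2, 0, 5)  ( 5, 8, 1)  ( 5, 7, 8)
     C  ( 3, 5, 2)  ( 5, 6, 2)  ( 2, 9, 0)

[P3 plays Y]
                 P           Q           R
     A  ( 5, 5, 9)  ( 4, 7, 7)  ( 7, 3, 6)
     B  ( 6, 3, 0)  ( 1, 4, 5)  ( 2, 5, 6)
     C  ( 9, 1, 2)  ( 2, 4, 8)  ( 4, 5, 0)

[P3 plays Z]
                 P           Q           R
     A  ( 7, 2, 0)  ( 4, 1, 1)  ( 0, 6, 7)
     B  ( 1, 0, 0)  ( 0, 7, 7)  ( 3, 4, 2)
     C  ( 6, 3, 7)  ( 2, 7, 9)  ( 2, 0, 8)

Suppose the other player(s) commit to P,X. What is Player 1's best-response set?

BR_1 = {A}

u_1(A vs P,X) = 6
u_1(B vs P,X) = 2
u_1(C vs P,X) = 3
max payoff 6 at {A}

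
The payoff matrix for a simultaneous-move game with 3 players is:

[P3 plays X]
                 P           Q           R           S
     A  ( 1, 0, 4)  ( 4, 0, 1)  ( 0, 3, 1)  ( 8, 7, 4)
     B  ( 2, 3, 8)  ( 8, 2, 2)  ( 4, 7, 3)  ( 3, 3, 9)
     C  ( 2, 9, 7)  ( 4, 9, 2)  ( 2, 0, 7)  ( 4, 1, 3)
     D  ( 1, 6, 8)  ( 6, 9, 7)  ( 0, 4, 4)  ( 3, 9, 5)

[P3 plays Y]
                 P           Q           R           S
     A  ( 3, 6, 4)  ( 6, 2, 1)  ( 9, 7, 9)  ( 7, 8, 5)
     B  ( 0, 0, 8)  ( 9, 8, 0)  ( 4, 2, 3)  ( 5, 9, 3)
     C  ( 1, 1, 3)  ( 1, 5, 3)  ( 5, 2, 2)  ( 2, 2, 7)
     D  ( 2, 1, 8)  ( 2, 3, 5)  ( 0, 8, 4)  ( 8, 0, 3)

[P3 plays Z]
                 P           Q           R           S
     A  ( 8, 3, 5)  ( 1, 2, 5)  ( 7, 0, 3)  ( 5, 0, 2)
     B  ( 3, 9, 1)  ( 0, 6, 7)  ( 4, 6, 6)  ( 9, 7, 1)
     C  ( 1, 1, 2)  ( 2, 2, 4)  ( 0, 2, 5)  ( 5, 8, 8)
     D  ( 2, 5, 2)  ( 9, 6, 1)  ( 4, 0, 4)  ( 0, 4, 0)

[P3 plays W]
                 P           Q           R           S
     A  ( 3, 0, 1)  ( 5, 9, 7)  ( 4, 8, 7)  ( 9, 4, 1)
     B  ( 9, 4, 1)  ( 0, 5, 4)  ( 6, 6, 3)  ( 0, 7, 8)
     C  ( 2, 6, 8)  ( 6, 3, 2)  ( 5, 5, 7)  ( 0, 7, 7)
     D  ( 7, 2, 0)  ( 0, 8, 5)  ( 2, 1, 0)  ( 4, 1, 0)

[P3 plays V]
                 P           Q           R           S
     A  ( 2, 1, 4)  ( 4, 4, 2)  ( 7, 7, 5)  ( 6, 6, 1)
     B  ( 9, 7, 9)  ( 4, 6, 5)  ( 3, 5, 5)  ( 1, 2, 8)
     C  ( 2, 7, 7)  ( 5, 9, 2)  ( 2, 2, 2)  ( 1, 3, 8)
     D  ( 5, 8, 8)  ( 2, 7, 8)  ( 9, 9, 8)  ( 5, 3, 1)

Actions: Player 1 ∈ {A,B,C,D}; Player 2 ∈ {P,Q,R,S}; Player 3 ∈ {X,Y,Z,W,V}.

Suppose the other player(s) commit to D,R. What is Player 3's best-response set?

u_3(X vs D,R) = 4
u_3(Y vs D,R) = 4
u_3(Z vs D,R) = 4
u_3(W vs D,R) = 0
u_3(V vs D,R) = 8
max payoff 8 at {V}

BR_3 = {V}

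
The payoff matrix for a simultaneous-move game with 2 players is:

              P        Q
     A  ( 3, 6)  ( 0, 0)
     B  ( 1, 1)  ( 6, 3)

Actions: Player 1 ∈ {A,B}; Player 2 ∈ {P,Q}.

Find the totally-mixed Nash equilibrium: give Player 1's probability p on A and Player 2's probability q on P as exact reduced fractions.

p=1/4, q=3/4

P1 indiff ⇒ q·3+(1-q)·0 = q·1+(1-q)·6 ⇒ q(2) = (1-q)(6) ⇒ q = 3/4
P2 indiff ⇒ p·6+(1-p)·1 = p·0+(1-p)·3 ⇒ p(6) = (1-p)(2) ⇒ p = 1/4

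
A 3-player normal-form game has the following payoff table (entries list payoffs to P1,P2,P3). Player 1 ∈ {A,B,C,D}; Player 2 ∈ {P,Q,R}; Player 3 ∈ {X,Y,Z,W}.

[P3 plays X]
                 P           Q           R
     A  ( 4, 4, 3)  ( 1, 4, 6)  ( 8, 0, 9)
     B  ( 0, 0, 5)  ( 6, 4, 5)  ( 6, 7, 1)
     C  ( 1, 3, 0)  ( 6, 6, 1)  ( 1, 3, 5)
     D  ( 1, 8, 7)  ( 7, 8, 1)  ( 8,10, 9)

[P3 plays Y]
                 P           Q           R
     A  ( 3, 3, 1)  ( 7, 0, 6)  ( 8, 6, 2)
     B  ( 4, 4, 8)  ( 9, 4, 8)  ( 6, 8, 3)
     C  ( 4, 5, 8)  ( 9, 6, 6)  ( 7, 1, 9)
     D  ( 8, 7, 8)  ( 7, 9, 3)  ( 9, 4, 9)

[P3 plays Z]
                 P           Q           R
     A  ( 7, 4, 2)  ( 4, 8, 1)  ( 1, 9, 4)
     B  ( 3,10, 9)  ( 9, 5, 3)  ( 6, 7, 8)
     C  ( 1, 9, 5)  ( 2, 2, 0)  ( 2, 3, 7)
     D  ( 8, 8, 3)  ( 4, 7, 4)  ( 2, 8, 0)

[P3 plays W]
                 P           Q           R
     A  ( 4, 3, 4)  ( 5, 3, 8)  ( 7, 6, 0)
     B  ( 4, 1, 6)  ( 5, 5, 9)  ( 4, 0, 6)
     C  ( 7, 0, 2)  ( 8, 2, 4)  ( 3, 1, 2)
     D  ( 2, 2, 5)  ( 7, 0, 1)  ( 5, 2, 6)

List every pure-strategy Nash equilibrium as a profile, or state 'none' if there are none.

(A,P,X): not NE [P3→W gives 4>3]
(A,P,Y): not NE [P1→D gives 8>3; P2→R gives 6>3; P3→W gives 4>1]
(A,P,Z): not NE [P1→D gives 8>7; P2→R gives 9>4; P3→W gives 4>2]
(A,P,W): not NE [P1→C gives 7>4; P2→R gives 6>3]
(A,Q,X): not NE [P1→D gives 7>1; P3→W gives 8>6]
(A,Q,Y): not NE [P1→C gives 9>7; P2→R gives 6>0; P3→W gives 8>6]
(A,Q,Z): not NE [P1→B gives 9>4; P2→R gives 9>8; P3→W gives 8>1]
(A,Q,W): not NE [P1→C gives 8>5; P2→R gives 6>3]
(A,R,X): not NE [P2→Q gives 4>0]
(A,R,Y): not NE [P1→D gives 9>8; P3→X gives 9>2]
(A,R,Z): not NE [P1→B gives 6>1; P3→X gives 9>4]
(A,R,W): not NE [P3→X gives 9>0]
(B,P,X): not NE [P1→A gives 4>0; P2→R gives 7>0; P3→Z gives 9>5]
(B,P,Y): not NE [P1→D gives 8>4; P2→R gives 8>4; P3→Z gives 9>8]
(B,P,Z): not NE [P1→D gives 8>3]
(B,P,W): not NE [P1→C gives 7>4; P2→Q gives 5>1; P3→Z gives 9>6]
(B,Q,X): not NE [P1→D gives 7>6; P2→R gives 7>4; P3→W gives 9>5]
(B,Q,Y): not NE [P2→R gives 8>4; P3→W gives 9>8]
(B,Q,Z): not NE [P2→P gives 10>5; P3→W gives 9>3]
(B,Q,W): not NE [P1→C gives 8>5]
(B,R,X): not NE [P1→D gives 8>6; P3→Z gives 8>1]
(B,R,Y): not NE [P1→D gives 9>6; P3→Z gives 8>3]
(B,R,Z): not NE [P2→P gives 10>7]
(B,R,W): not NE [P1→A gives 7>4; P2→Q gives 5>0; P3→Z gives 8>6]
(C,P,X): not NE [P1→A gives 4>1; P2→Q gives 6>3; P3→Y gives 8>0]
(C,P,Y): not NE [P1→D gives 8>4; P2→Q gives 6>5]
(C,P,Z): not NE [P1→D gives 8>1; P3→Y gives 8>5]
(C,P,W): not NE [P2→Q gives 2>0; P3→Y gives 8>2]
(C,Q,X): not NE [P1→D gives 7>6; P3→Y gives 6>1]
(C,Q,Y): NE
(C,Q,Z): not NE [P1→B gives 9>2; P2→P gives 9>2; P3→Y gives 6>0]
(C,Q,W): not NE [P3→Y gives 6>4]
(C,R,X): not NE [P1→D gives 8>1; P2→Q gives 6>3; P3→Y gives 9>5]
(C,R,Y): not NE [P1→D gives 9>7; P2→Q gives 6>1]
(C,R,Z): not NE [P1→B gives 6>2; P2→P gives 9>3; P3→Y gives 9>7]
(C,R,W): not NE [P1→A gives 7>3; P2→Q gives 2>1; P3→Y gives 9>2]
(D,P,X): not NE [P1→A gives 4>1; P2→R gives 10>8; P3→Y gives 8>7]
(D,P,Y): not NE [P2→Q gives 9>7]
(D,P,Z): not NE [P3→Y gives 8>3]
(D,P,W): not NE [P1→C gives 7>2; P3→Y gives 8>5]
(D,Q,X): not NE [P2→R gives 10>8; P3→Z gives 4>1]
(D,Q,Y): not NE [P1→C gives 9>7; P3→Z gives 4>3]
(D,Q,Z): not NE [P1→B gives 9>4; P2→R gives 8>7]
(D,Q,W): not NE [P1→C gives 8>7; P2→R gives 2>0; P3→Z gives 4>1]
(D,R,X): NE
(D,R,Y): not NE [P2→Q gives 9>4]
(D,R,Z): not NE [P1→B gives 6>2; P3→Y gives 9>0]
(D,R,W): not NE [P1→A gives 7>5; P3→Y gives 9>6]

Nash profiles: (C,Q,Y), (D,R,X)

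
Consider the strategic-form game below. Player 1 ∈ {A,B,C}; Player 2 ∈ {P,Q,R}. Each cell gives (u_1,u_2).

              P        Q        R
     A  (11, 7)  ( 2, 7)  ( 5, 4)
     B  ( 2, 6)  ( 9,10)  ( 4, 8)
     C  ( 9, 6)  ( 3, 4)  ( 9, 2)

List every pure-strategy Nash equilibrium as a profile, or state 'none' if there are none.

PSNE = {(A,P), (B,Q)}

(A,P): NE
(A,Q): not NE [P1→B gives 9>2]
(A,R): not NE [P1→C gives 9>5; P2→Q gives 7>4]
(B,P): not NE [P1→A gives 11>2; P2→Q gives 10>6]
(B,Q): NE
(B,R): not NE [P1→C gives 9>4; P2→Q gives 10>8]
(C,P): not NE [P1→A gives 11>9]
(C,Q): not NE [P1→B gives 9>3; P2→P gives 6>4]
(C,R): not NE [P2→P gives 6>2]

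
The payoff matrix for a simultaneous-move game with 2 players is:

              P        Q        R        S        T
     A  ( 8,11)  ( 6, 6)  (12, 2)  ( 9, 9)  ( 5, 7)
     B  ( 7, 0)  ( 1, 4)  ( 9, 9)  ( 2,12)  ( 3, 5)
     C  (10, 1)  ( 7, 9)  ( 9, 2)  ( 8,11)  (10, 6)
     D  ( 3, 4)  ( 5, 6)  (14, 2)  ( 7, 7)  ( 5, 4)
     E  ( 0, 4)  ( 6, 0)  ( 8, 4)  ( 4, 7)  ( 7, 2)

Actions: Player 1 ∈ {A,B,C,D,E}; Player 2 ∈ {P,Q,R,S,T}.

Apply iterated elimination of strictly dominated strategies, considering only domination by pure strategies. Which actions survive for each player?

Remaining: P1:{A,C} P2:{P,S}

P1 drop B (A beats it: P:8>7 Q:6>1 R:12>9 S:9>2 T:5>3)
P1 drop E (C beats it: P:10>0 Q:7>6 R:9>8 S:8>4 T:10>7)
P2 drop Q (S beats it: A:9>6 C:11>9 D:7>6)
P2 drop R (S beats it: A:9>2 C:11>2 D:7>2)
P1 drop D (C beats it: P:10>3 S:8>7 T:10>5)
P2 drop T (S beats it: A:9>7 C:11>6)
P1→{A,C} P2→{P,S}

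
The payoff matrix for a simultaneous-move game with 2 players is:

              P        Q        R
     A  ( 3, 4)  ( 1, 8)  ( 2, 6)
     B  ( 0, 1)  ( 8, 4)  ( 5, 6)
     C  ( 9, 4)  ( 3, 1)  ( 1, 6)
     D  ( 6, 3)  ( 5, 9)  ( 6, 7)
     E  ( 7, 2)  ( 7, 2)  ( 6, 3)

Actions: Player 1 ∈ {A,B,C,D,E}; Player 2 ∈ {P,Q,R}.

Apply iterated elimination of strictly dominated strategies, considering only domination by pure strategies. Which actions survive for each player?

P1 drop A (D beats it: P:6>3 Q:5>1 R:6>2)
P2 drop P (R beats it: B:6>1 C:6>4 D:7>3 E:3>2)
P1 drop C (B beats it: Q:8>3 R:5>1)
P1→{B,D,E} P2→{Q,R}

Remaining: P1:{B,D,E} P2:{Q,R}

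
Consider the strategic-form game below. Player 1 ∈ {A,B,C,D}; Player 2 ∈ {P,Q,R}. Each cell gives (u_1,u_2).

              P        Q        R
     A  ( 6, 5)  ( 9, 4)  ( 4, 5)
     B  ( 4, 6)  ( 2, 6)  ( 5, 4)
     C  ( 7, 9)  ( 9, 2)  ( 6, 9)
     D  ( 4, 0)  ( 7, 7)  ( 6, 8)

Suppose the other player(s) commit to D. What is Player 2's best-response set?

u_2(P vs D) = 0
u_2(Q vs D) = 7
u_2(R vs D) = 8
max payoff 8 at {R}

BR_2 = {R}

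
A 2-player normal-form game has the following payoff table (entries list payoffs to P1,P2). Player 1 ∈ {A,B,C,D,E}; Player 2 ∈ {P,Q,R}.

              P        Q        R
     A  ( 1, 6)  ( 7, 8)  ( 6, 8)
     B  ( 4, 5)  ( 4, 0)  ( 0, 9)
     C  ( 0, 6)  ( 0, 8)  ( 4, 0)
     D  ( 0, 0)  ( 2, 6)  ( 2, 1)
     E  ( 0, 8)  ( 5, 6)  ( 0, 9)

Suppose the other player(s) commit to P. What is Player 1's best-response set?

u_1(A vs P) = 1
u_1(B vs P) = 4
u_1(C vs P) = 0
u_1(D vs P) = 0
u_1(E vs P) = 0
max payoff 4 at {B}

BR_1 = {B}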